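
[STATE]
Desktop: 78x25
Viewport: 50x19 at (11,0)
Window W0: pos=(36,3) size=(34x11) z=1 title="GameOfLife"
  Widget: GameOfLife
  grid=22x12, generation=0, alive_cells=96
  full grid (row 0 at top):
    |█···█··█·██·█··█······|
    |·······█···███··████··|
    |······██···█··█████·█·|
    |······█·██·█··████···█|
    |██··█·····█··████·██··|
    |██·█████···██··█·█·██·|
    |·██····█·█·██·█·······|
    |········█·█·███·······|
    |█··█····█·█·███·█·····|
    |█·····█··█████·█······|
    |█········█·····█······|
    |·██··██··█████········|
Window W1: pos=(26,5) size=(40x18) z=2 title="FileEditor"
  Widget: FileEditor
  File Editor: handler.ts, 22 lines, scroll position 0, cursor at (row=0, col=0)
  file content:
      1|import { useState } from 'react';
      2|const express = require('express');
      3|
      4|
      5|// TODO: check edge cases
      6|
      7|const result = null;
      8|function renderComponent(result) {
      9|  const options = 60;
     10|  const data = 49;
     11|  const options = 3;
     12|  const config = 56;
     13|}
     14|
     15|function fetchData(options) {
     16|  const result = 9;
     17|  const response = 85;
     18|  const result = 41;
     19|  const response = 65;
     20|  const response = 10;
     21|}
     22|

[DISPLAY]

                                                  
                                                  
                                                  
                         ┏━━━━━━━━━━━━━━━━━━━━━━━━
                         ┃ GameOfLife             
               ┏━━━━━━━━━━━━━━━━━━━━━━━━━━━━━━━━━━
               ┃ FileEditor                       
               ┠──────────────────────────────────
               ┃█mport { useState } from 'react'; 
               ┃const express = require('express')
               ┃                                  
               ┃                                  
               ┃// TODO: check edge cases         
               ┃                                  
               ┃const result = null;              
               ┃function renderComponent(result) {
               ┃  const options = 60;             
               ┃  const data = 49;                
               ┃  const options = 3;              


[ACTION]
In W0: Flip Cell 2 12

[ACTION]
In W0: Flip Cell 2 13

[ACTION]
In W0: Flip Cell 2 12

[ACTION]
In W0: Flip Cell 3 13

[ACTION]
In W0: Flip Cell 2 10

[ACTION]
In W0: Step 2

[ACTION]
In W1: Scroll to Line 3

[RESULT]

                                                  
                                                  
                                                  
                         ┏━━━━━━━━━━━━━━━━━━━━━━━━
                         ┃ GameOfLife             
               ┏━━━━━━━━━━━━━━━━━━━━━━━━━━━━━━━━━━
               ┃ FileEditor                       
               ┠──────────────────────────────────
               ┃                                  
               ┃                                  
               ┃// TODO: check edge cases         
               ┃                                  
               ┃const result = null;              
               ┃function renderComponent(result) {
               ┃  const options = 60;             
               ┃  const data = 49;                
               ┃  const options = 3;              
               ┃  const config = 56;              
               ┃}                                 


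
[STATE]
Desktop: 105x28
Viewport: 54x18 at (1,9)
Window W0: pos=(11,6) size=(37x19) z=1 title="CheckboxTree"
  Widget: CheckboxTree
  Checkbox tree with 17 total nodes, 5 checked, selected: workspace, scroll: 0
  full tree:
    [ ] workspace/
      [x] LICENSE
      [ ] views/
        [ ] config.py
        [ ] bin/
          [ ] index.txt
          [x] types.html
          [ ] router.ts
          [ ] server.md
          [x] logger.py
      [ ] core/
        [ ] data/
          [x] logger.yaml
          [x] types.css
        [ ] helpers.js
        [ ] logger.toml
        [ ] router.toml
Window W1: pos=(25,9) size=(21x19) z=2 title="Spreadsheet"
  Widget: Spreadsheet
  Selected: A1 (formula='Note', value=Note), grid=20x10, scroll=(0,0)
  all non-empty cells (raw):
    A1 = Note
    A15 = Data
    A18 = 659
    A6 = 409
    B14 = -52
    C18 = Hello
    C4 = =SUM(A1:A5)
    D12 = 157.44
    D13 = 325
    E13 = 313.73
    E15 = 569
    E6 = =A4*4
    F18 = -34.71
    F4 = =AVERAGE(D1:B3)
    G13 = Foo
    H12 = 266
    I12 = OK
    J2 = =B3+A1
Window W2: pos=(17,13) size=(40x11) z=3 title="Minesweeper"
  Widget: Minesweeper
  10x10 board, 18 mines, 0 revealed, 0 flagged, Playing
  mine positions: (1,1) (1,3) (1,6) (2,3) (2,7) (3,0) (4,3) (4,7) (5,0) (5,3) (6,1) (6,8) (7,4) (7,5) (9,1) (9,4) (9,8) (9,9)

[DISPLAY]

          ┃>[-] workspac┏━━━━━━━━━━━━━━━━━━━┓ ┃       
          ┃   [x] LICENS┃ Spreadsheet       ┃ ┃       
          ┃   [-] views/┠───────────────────┨ ┃       
          ┃     [ ] conf┃A1: Note           ┃ ┃       
          ┃     ┏━━━━━━━━━━━━━━━━━━━━━━━━━━━━━━━━━━━━━
          ┃     ┃ Minesweeper                         
          ┃     ┠─────────────────────────────────────
          ┃     ┃■■■■■■■■■■                           
          ┃     ┃■■■■■■■■■■                           
          ┃     ┃■■■■■■■■■■                           
          ┃   [-┃■■■■■■■■■■                           
          ┃     ┃■■■■■■■■■■                           
          ┃     ┃■■■■■■■■■■                           
          ┃     ┃■■■■■■■■■■                           
          ┃     ┗━━━━━━━━━━━━━━━━━━━━━━━━━━━━━━━━━━━━━
          ┗━━━━━━━━━━━━━┃ 10        0       ┃━┛       
                        ┃ 11        0       ┃         
                        ┃ 12        0       ┃         


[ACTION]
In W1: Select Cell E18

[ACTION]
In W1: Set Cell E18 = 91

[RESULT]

          ┃>[-] workspac┏━━━━━━━━━━━━━━━━━━━┓ ┃       
          ┃   [x] LICENS┃ Spreadsheet       ┃ ┃       
          ┃   [-] views/┠───────────────────┨ ┃       
          ┃     [ ] conf┃E18: 91            ┃ ┃       
          ┃     ┏━━━━━━━━━━━━━━━━━━━━━━━━━━━━━━━━━━━━━
          ┃     ┃ Minesweeper                         
          ┃     ┠─────────────────────────────────────
          ┃     ┃■■■■■■■■■■                           
          ┃     ┃■■■■■■■■■■                           
          ┃     ┃■■■■■■■■■■                           
          ┃   [-┃■■■■■■■■■■                           
          ┃     ┃■■■■■■■■■■                           
          ┃     ┃■■■■■■■■■■                           
          ┃     ┃■■■■■■■■■■                           
          ┃     ┗━━━━━━━━━━━━━━━━━━━━━━━━━━━━━━━━━━━━━
          ┗━━━━━━━━━━━━━┃ 10        0       ┃━┛       
                        ┃ 11        0       ┃         
                        ┃ 12        0       ┃         


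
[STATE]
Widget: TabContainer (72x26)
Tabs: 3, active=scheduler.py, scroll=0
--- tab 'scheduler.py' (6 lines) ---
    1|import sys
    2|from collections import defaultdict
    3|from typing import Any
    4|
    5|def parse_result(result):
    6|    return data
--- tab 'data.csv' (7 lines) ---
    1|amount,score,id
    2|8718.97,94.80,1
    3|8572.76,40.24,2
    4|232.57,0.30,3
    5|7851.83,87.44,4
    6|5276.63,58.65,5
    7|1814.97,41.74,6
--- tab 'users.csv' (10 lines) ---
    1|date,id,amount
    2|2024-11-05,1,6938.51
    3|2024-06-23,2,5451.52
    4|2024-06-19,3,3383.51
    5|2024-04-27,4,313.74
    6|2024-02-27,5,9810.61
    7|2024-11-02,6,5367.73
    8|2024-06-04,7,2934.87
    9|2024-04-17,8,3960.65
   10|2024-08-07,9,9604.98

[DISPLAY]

[scheduler.py]│ data.csv │ users.csv                                    
────────────────────────────────────────────────────────────────────────
import sys                                                              
from collections import defaultdict                                     
from typing import Any                                                  
                                                                        
def parse_result(result):                                               
    return data                                                         
                                                                        
                                                                        
                                                                        
                                                                        
                                                                        
                                                                        
                                                                        
                                                                        
                                                                        
                                                                        
                                                                        
                                                                        
                                                                        
                                                                        
                                                                        
                                                                        
                                                                        
                                                                        


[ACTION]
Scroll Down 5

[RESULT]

[scheduler.py]│ data.csv │ users.csv                                    
────────────────────────────────────────────────────────────────────────
    return data                                                         
                                                                        
                                                                        
                                                                        
                                                                        
                                                                        
                                                                        
                                                                        
                                                                        
                                                                        
                                                                        
                                                                        
                                                                        
                                                                        
                                                                        
                                                                        
                                                                        
                                                                        
                                                                        
                                                                        
                                                                        
                                                                        
                                                                        
                                                                        


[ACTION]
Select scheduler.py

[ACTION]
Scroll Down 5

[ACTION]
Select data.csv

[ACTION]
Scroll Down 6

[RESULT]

 scheduler.py │[data.csv]│ users.csv                                    
────────────────────────────────────────────────────────────────────────
1814.97,41.74,6                                                         
                                                                        
                                                                        
                                                                        
                                                                        
                                                                        
                                                                        
                                                                        
                                                                        
                                                                        
                                                                        
                                                                        
                                                                        
                                                                        
                                                                        
                                                                        
                                                                        
                                                                        
                                                                        
                                                                        
                                                                        
                                                                        
                                                                        
                                                                        


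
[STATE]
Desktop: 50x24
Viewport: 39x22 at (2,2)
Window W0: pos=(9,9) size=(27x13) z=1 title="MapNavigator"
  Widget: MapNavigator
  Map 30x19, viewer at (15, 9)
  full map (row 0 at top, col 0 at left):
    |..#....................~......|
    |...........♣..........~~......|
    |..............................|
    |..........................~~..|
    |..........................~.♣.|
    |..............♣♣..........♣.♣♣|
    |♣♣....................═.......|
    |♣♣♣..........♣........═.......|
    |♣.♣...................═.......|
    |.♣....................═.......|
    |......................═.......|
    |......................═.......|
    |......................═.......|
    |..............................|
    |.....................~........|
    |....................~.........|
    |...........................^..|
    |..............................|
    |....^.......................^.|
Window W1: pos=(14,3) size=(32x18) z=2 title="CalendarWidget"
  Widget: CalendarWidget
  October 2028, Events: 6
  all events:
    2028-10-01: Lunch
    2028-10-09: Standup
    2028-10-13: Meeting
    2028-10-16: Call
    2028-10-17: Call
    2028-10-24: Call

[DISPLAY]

                                       
            ┏━━━━━━━━━━━━━━━━━━━━━━━━━━
            ┃ CalendarWidget           
            ┠──────────────────────────
            ┃         October 2028     
            ┃Mo Tu We Th Fr Sa Su      
            ┃                   1*     
       ┏━━━━┃ 2  3  4  5  6  7  8      
       ┃ Map┃ 9* 10 11 12 13* 14 15    
       ┠────┃16* 17* 18 19 20 21 22    
       ┃....┃23 24* 25 26 27 28 29     
       ┃....┃30 31                     
       ┃....┃                          
       ┃....┃                          
       ┃....┃                          
       ┃....┃                          
       ┃....┃                          
       ┃....┃                          
       ┃....┗━━━━━━━━━━━━━━━━━━━━━━━━━━
       ┗━━━━━━━━━━━━━━━━━━━━━━━━━┛     
                                       
                                       


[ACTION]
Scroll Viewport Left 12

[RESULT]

                                       
              ┏━━━━━━━━━━━━━━━━━━━━━━━━
              ┃ CalendarWidget         
              ┠────────────────────────
              ┃         October 2028   
              ┃Mo Tu We Th Fr Sa Su    
              ┃                   1*   
         ┏━━━━┃ 2  3  4  5  6  7  8    
         ┃ Map┃ 9* 10 11 12 13* 14 15  
         ┠────┃16* 17* 18 19 20 21 22  
         ┃....┃23 24* 25 26 27 28 29   
         ┃....┃30 31                   
         ┃....┃                        
         ┃....┃                        
         ┃....┃                        
         ┃....┃                        
         ┃....┃                        
         ┃....┃                        
         ┃....┗━━━━━━━━━━━━━━━━━━━━━━━━
         ┗━━━━━━━━━━━━━━━━━━━━━━━━━┛   
                                       
                                       


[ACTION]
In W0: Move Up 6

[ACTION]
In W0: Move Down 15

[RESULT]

                                       
              ┏━━━━━━━━━━━━━━━━━━━━━━━━
              ┃ CalendarWidget         
              ┠────────────────────────
              ┃         October 2028   
              ┃Mo Tu We Th Fr Sa Su    
              ┃                   1*   
         ┏━━━━┃ 2  3  4  5  6  7  8    
         ┃ Map┃ 9* 10 11 12 13* 14 15  
         ┠────┃16* 17* 18 19 20 21 22  
         ┃....┃23 24* 25 26 27 28 29   
         ┃....┃30 31                   
         ┃....┃                        
         ┃....┃                        
         ┃.^..┃                        
         ┃    ┃                        
         ┃    ┃                        
         ┃    ┃                        
         ┃    ┗━━━━━━━━━━━━━━━━━━━━━━━━
         ┗━━━━━━━━━━━━━━━━━━━━━━━━━┛   
                                       
                                       


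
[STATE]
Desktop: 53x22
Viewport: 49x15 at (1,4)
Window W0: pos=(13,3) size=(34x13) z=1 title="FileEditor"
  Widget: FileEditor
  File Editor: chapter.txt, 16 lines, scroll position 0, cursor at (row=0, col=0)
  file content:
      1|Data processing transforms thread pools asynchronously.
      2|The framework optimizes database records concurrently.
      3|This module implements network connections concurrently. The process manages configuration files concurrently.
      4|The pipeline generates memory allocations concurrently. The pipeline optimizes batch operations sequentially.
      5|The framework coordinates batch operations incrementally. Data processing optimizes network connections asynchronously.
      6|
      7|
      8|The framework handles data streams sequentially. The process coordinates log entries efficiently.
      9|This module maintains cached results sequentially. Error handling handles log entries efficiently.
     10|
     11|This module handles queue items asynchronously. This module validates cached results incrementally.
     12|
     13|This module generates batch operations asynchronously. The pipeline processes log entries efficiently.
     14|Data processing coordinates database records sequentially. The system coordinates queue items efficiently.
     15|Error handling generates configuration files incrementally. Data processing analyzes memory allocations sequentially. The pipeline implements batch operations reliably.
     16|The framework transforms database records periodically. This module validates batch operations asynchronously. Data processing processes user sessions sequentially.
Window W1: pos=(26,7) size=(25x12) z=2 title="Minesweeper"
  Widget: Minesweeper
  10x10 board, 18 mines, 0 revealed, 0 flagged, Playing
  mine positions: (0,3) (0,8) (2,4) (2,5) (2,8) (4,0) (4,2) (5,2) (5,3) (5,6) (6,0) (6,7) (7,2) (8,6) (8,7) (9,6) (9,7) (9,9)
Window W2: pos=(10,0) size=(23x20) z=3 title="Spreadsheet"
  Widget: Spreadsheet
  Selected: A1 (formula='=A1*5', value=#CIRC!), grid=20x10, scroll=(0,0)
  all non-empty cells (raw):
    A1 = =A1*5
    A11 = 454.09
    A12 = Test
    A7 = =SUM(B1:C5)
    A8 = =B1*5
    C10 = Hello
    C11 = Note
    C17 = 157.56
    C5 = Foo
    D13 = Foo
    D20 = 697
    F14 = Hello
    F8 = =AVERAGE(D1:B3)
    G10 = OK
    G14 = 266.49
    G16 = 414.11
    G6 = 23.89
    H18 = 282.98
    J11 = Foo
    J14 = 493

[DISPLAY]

         ┃       A       B     ┃             ┃   
         ┃---------------------┃─────────────┨   
         ┃  1 [#CIRC!]       0 ┃nsforms thre▲┃   
         ┃  2        0       0 ┃━━━━━━━━━━━━━━━━━
         ┃  3        0       0 ┃weeper           
         ┃  4        0       0 ┃─────────────────
         ┃  5        0       0F┃■■■■             
         ┃  6        0       0 ┃■■■■             
         ┃  7        0       0 ┃■■■■             
         ┃  8        0       0 ┃■■■■             
         ┃  9        0       0 ┃■■■■             
         ┃ 10        0       0H┃■■■■             
         ┃ 11   454.09       0N┃■■■■             
         ┃ 12 Test           0 ┃■■■■             
         ┃ 13        0       0 ┃━━━━━━━━━━━━━━━━━


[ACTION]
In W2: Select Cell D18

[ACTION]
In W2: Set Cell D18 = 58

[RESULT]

         ┃       A       B     ┃             ┃   
         ┃---------------------┃─────────────┨   
         ┃  1 #CIRC!         0 ┃nsforms thre▲┃   
         ┃  2        0       0 ┃━━━━━━━━━━━━━━━━━
         ┃  3        0       0 ┃weeper           
         ┃  4        0       0 ┃─────────────────
         ┃  5        0       0F┃■■■■             
         ┃  6        0       0 ┃■■■■             
         ┃  7        0       0 ┃■■■■             
         ┃  8        0       0 ┃■■■■             
         ┃  9        0       0 ┃■■■■             
         ┃ 10        0       0H┃■■■■             
         ┃ 11   454.09       0N┃■■■■             
         ┃ 12 Test           0 ┃■■■■             
         ┃ 13        0       0 ┃━━━━━━━━━━━━━━━━━


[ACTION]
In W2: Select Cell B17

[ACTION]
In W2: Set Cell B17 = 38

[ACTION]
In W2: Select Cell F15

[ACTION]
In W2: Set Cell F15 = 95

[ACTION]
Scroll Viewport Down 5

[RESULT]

         ┃  2        0       0 ┃━━━━━━━━━━━━━━━━━
         ┃  3        0       0 ┃weeper           
         ┃  4        0       0 ┃─────────────────
         ┃  5        0       0F┃■■■■             
         ┃  6        0       0 ┃■■■■             
         ┃  7        0       0 ┃■■■■             
         ┃  8        0       0 ┃■■■■             
         ┃  9        0       0 ┃■■■■             
         ┃ 10        0       0H┃■■■■             
         ┃ 11   454.09       0N┃■■■■             
         ┃ 12 Test           0 ┃■■■■             
         ┃ 13        0       0 ┃━━━━━━━━━━━━━━━━━
         ┗━━━━━━━━━━━━━━━━━━━━━┛                 
                                                 
                                                 


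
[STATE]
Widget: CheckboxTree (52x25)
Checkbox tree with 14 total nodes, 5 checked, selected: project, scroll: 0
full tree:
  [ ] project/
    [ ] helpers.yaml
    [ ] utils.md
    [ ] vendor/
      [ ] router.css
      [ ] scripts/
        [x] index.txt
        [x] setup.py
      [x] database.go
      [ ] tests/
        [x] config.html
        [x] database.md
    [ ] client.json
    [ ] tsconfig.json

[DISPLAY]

>[-] project/                                       
   [ ] helpers.yaml                                 
   [ ] utils.md                                     
   [-] vendor/                                      
     [ ] router.css                                 
     [x] scripts/                                   
       [x] index.txt                                
       [x] setup.py                                 
     [x] database.go                                
     [x] tests/                                     
       [x] config.html                              
       [x] database.md                              
   [ ] client.json                                  
   [ ] tsconfig.json                                
                                                    
                                                    
                                                    
                                                    
                                                    
                                                    
                                                    
                                                    
                                                    
                                                    
                                                    


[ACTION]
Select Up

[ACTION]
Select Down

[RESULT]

 [-] project/                                       
>  [ ] helpers.yaml                                 
   [ ] utils.md                                     
   [-] vendor/                                      
     [ ] router.css                                 
     [x] scripts/                                   
       [x] index.txt                                
       [x] setup.py                                 
     [x] database.go                                
     [x] tests/                                     
       [x] config.html                              
       [x] database.md                              
   [ ] client.json                                  
   [ ] tsconfig.json                                
                                                    
                                                    
                                                    
                                                    
                                                    
                                                    
                                                    
                                                    
                                                    
                                                    
                                                    


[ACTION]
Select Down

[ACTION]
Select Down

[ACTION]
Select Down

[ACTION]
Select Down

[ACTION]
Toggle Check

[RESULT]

 [-] project/                                       
   [ ] helpers.yaml                                 
   [ ] utils.md                                     
   [-] vendor/                                      
     [ ] router.css                                 
>    [ ] scripts/                                   
       [ ] index.txt                                
       [ ] setup.py                                 
     [x] database.go                                
     [x] tests/                                     
       [x] config.html                              
       [x] database.md                              
   [ ] client.json                                  
   [ ] tsconfig.json                                
                                                    
                                                    
                                                    
                                                    
                                                    
                                                    
                                                    
                                                    
                                                    
                                                    
                                                    


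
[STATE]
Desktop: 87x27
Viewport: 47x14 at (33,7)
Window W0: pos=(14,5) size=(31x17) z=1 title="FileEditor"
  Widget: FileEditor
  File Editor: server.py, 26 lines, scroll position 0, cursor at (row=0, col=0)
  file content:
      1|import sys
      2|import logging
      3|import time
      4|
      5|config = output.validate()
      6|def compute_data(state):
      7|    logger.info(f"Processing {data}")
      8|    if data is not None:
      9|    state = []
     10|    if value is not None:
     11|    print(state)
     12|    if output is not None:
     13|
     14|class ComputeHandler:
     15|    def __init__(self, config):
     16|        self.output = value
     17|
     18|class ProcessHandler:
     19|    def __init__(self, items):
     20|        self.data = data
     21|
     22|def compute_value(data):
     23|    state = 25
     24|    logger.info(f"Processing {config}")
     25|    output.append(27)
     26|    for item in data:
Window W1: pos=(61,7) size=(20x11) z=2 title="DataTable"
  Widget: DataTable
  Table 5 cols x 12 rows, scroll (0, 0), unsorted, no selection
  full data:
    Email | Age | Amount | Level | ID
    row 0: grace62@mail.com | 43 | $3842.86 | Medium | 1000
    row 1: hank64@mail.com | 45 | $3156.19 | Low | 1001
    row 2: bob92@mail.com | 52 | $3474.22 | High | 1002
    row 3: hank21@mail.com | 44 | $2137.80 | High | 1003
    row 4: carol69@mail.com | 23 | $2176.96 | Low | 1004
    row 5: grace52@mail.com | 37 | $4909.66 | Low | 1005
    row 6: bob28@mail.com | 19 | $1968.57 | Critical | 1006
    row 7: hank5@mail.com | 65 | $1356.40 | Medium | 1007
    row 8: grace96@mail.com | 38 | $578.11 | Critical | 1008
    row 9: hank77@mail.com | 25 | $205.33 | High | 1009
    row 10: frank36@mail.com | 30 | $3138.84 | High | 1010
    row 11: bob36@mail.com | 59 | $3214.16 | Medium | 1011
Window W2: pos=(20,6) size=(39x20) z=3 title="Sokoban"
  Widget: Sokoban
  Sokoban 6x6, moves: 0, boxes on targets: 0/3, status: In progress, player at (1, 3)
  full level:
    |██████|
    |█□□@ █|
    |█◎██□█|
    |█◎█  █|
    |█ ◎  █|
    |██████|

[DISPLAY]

                         ┃  ┏━━━━━━━━━━━━━━━━━━
─────────────────────────┨  ┃ DataTable        
                         ┃  ┠──────────────────
                         ┃  ┃Email           │A
                         ┃  ┃────────────────┼─
                         ┃  ┃grace62@mail.com│4
                         ┃  ┃hank64@mail.com │4
                         ┃  ┃bob92@mail.com  │5
3                        ┃  ┃hank21@mail.com │4
                         ┃  ┃carol69@mail.com│2
                         ┃  ┗━━━━━━━━━━━━━━━━━━
                         ┃                     
                         ┃                     
                         ┃                     


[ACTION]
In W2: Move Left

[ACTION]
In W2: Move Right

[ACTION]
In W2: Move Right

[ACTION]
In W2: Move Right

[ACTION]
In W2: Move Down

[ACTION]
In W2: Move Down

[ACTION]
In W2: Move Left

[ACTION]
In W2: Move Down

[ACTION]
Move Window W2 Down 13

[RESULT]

━━━━━━━━━━━━━━━━━━━━━━━━━┓  ┏━━━━━━━━━━━━━━━━━━
                         ┃  ┃ DataTable        
─────────────────────────┨  ┠──────────────────
                         ┃  ┃Email           │A
                         ┃  ┃────────────────┼─
                         ┃  ┃grace62@mail.com│4
                         ┃  ┃hank64@mail.com │4
                         ┃  ┃bob92@mail.com  │5
                         ┃  ┃hank21@mail.com │4
3                        ┃  ┃carol69@mail.com│2
                         ┃  ┗━━━━━━━━━━━━━━━━━━
                         ┃                     
                         ┃                     
                         ┃                     


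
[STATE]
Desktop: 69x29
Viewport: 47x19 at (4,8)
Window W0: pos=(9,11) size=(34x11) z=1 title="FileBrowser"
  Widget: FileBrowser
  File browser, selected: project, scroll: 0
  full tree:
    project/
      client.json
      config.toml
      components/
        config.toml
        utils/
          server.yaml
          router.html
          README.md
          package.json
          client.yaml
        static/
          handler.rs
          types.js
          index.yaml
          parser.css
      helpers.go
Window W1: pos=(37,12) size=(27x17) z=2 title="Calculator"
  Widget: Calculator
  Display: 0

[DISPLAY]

                                               
                                               
                                               
     ┏━━━━━━━━━━━━━━━━━━━━━━━━━━━━━━━━┓        
     ┃ FileBrowser               ┏━━━━━━━━━━━━━
     ┠───────────────────────────┃ Calculator  
     ┃> [-] project/             ┠─────────────
     ┃    client.json            ┃             
     ┃    config.toml            ┃┌───┬───┬───┬
     ┃    [+] components/        ┃│ 7 │ 8 │ 9 │
     ┃    helpers.go             ┃├───┼───┼───┼
     ┃                           ┃│ 4 │ 5 │ 6 │
     ┃                           ┃├───┼───┼───┼
     ┗━━━━━━━━━━━━━━━━━━━━━━━━━━━┃│ 1 │ 2 │ 3 │
                                 ┃├───┼───┼───┼
                                 ┃│ 0 │ . │ = │
                                 ┃├───┼───┼───┼
                                 ┃│ C │ MC│ MR│
                                 ┃└───┴───┴───┴


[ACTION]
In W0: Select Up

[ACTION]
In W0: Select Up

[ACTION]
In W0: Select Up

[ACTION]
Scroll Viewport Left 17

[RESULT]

                                               
                                               
                                               
         ┏━━━━━━━━━━━━━━━━━━━━━━━━━━━━━━━━┓    
         ┃ FileBrowser               ┏━━━━━━━━━
         ┠───────────────────────────┃ Calculat
         ┃> [-] project/             ┠─────────
         ┃    client.json            ┃         
         ┃    config.toml            ┃┌───┬───┬
         ┃    [+] components/        ┃│ 7 │ 8 │
         ┃    helpers.go             ┃├───┼───┼
         ┃                           ┃│ 4 │ 5 │
         ┃                           ┃├───┼───┼
         ┗━━━━━━━━━━━━━━━━━━━━━━━━━━━┃│ 1 │ 2 │
                                     ┃├───┼───┼
                                     ┃│ 0 │ . │
                                     ┃├───┼───┼
                                     ┃│ C │ MC│
                                     ┃└───┴───┴


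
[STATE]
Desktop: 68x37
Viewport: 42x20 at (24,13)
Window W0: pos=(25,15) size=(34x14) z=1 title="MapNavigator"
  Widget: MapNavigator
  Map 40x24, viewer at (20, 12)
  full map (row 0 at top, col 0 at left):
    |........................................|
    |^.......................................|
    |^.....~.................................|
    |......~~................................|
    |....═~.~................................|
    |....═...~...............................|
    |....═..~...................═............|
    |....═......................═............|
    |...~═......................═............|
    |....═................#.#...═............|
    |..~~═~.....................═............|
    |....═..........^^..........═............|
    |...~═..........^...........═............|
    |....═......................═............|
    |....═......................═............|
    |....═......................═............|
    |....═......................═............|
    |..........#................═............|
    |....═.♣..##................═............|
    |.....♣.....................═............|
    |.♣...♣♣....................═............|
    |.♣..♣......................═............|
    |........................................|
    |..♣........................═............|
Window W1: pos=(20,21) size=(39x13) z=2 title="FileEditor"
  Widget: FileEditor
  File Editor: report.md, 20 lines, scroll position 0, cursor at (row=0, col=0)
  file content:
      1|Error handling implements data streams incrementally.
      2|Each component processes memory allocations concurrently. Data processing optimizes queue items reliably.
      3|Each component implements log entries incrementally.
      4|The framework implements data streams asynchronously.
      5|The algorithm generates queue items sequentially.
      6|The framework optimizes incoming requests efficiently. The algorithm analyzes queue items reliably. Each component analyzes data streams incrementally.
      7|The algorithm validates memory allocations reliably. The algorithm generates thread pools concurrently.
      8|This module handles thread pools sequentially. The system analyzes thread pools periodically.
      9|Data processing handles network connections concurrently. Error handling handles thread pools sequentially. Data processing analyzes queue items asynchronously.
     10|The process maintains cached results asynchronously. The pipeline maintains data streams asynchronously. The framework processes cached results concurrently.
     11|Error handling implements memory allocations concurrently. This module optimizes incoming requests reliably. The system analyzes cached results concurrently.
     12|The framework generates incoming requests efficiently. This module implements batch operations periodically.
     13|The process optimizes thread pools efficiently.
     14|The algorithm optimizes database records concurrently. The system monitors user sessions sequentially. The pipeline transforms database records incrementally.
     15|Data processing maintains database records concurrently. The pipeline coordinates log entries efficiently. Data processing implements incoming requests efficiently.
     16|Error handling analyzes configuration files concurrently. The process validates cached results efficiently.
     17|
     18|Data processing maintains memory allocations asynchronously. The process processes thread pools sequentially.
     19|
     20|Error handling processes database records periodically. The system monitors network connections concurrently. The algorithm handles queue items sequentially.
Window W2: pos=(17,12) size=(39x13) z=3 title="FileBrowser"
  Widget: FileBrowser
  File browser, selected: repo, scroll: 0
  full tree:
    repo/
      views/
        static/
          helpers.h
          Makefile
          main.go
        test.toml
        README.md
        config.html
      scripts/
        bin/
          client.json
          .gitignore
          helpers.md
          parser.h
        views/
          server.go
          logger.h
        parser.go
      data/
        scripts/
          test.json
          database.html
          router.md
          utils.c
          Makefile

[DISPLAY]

rowser                         ┃          
───────────────────────────────┨          
repo/                          ┃━━┓       
] views/                       ┃  ┃       
] scripts/                     ┃──┨       
] data/                        ┃..┃       
                               ┃..┃       
                               ┃..┃       
                               ┃━━┓       
                               ┃  ┃       
                               ┃──┨       
━━━━━━━━━━━━━━━━━━━━━━━━━━━━━━━┛a▲┃       
h component processes memory allo█┃       
h component implements log entrie░┃       
 framework implements data stream░┃       
 algorithm generates queue items ░┃       
 framework optimizes incoming req░┃       
 algorithm validates memory alloc░┃       
s module handles thread pools seq░┃       
a processing handles network conn▼┃       


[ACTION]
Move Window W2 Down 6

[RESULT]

                                          
                                          
 ┏━━━━━━━━━━━━━━━━━━━━━━━━━━━━━━━━┓       
 ┃ MapNavigator                   ┃       
 ┠────────────────────────────────┨       
━━━━━━━━━━━━━━━━━━━━━━━━━━━━━━━┓..┃       
rowser                         ┃..┃       
───────────────────────────────┨..┃       
repo/                          ┃━━┓       
] views/                       ┃  ┃       
] scripts/                     ┃──┨       
] data/                        ┃a▲┃       
                               ┃o█┃       
                               ┃e░┃       
                               ┃m░┃       
                               ┃ ░┃       
                               ┃q░┃       
━━━━━━━━━━━━━━━━━━━━━━━━━━━━━━━┛c░┃       
s module handles thread pools seq░┃       
a processing handles network conn▼┃       


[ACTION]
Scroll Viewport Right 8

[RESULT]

                                          
                                          
━━━━━━━━━━━━━━━━━━━━━━━━━━━━━━━━┓         
 MapNavigator                   ┃         
────────────────────────────────┨         
━━━━━━━━━━━━━━━━━━━━━━━━━━━━━┓..┃         
wser                         ┃..┃         
─────────────────────────────┨..┃         
po/                          ┃━━┓         
views/                       ┃  ┃         
scripts/                     ┃──┨         
data/                        ┃a▲┃         
                             ┃o█┃         
                             ┃e░┃         
                             ┃m░┃         
                             ┃ ░┃         
                             ┃q░┃         
━━━━━━━━━━━━━━━━━━━━━━━━━━━━━┛c░┃         
module handles thread pools seq░┃         
processing handles network conn▼┃         


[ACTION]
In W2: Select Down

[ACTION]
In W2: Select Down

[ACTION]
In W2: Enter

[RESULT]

                                          
                                          
━━━━━━━━━━━━━━━━━━━━━━━━━━━━━━━━┓         
 MapNavigator                   ┃         
────────────────────────────────┨         
━━━━━━━━━━━━━━━━━━━━━━━━━━━━━┓..┃         
wser                         ┃..┃         
─────────────────────────────┨..┃         
po/                          ┃━━┓         
views/                       ┃  ┃         
scripts/                     ┃──┨         
] bin/                       ┃a▲┃         
] views/                     ┃o█┃         
rser.go                      ┃e░┃         
data/                        ┃m░┃         
                             ┃ ░┃         
                             ┃q░┃         
━━━━━━━━━━━━━━━━━━━━━━━━━━━━━┛c░┃         
module handles thread pools seq░┃         
processing handles network conn▼┃         
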